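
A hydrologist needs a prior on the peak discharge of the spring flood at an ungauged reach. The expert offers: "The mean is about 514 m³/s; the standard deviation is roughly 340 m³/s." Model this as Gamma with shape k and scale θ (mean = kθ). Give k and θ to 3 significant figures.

k ≈ 2.29, θ ≈ 225

For Gamma(k, scale θ): mean = kθ, variance = kθ², so CV = 1/√k.
CV = SD/mean = 340/514 = 0.6615, hence k = 1/CV² = 2.29.
Then θ = mean/k = 514/2.29 = 225.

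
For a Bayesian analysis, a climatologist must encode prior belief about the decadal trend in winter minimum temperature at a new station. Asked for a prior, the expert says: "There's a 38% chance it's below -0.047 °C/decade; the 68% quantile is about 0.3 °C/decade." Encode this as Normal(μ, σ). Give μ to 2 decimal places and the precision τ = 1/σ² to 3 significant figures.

μ = 0.09, τ = 4.96

For Normal(μ,σ), the p-quantile is μ + z_p·σ. Here z_{0.38} = -0.3055, z_{0.68} = 0.4677.
So -0.047 = μ − 0.3055σ and 0.3 = μ + 0.4677σ.
Subtracting: σ = (0.3 − -0.047)/(0.4677 − (-0.3055)) = 0.45.
Then μ = -0.047 − (-0.3055)·0.45 = 0.09.
Precision τ = 1/σ² = 1/0.4488² = 4.96.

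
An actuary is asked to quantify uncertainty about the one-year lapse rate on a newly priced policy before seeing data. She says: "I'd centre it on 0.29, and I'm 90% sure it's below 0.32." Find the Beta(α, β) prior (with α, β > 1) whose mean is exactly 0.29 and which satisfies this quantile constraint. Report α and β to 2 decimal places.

With mean 0.29 fixed, write α = 0.29s, β = 0.71s where s = α+β.
Need P(θ < 0.32) = 0.9 under Beta(0.29s, 0.71s). Normal approximation: (q−m)/√(m(1−m)/s) ≈ z_{0.9} = 1.28, so s ≈ 0.29·0.71·(1.28)²/(0.32−0.29)² = 375.7.
At s = 375.7: P(θ<0.32) ≈ 0.898. Adjusting to match 0.9 gives s ≈ 381.16.
So α = 0.29·381.16 ≈ 110.54, β = 0.71·381.16 ≈ 270.63.

α ≈ 110.54, β ≈ 270.63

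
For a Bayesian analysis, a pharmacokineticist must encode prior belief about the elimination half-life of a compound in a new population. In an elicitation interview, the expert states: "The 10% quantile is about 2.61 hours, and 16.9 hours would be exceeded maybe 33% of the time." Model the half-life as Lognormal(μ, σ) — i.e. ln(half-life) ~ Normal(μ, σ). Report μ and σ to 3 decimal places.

μ ≈ 2.350, σ ≈ 1.085

If T ~ Lognormal(μ,σ) then ln T ~ Normal(μ,σ), so the p-quantile of ln T is μ + z_p·σ.
ln(2.61) = 0.9594 and ln(16.9) = 2.827; z_{0.1} = -1.282, z_{0.67} = 0.4399.
σ = (2.827 − 0.9594)/(0.4399 − (-1.282)) = 1.085.
μ = 0.9594 − (-1.282)·1.085 = 2.350.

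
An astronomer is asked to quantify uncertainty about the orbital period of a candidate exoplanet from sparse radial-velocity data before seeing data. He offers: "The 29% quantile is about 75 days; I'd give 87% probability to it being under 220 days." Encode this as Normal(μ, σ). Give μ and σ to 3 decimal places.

For Normal(μ,σ), the p-quantile is μ + z_p·σ. Here z_{0.29} = -0.5534, z_{0.87} = 1.126.
So 75 = μ − 0.5534σ and 220 = μ + 1.126σ.
Subtracting: σ = (220 − 75)/(1.126 − (-0.5534)) = 86.321.
Then μ = 75 − (-0.5534)·86.321 = 122.769.

μ = 122.769, σ = 86.321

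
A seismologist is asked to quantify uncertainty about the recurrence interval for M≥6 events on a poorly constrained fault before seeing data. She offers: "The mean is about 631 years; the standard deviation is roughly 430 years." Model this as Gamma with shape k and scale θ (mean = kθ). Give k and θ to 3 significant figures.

For Gamma(k, scale θ): mean = kθ, variance = kθ², so CV = 1/√k.
CV = SD/mean = 430/631 = 0.6815, hence k = 1/CV² = 2.15.
Then θ = mean/k = 631/2.15 = 293.

k ≈ 2.15, θ ≈ 293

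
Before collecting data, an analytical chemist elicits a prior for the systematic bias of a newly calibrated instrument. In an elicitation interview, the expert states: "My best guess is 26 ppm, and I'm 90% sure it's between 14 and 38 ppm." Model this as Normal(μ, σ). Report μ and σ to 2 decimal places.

μ = 26.00, σ = 7.30

A symmetric 90% interval runs μ ± z·σ with z = 1.645.
Half-width = 12, so σ = 12/1.645 = 7.30.
μ is the stated best guess, 26.00.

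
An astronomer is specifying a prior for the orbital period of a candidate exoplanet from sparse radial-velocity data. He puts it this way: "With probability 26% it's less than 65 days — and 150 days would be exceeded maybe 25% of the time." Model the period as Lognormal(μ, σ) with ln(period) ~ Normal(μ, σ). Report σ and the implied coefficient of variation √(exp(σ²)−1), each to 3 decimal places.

σ ≈ 0.635, CV ≈ 0.704

If T ~ Lognormal(μ,σ) then ln T ~ Normal(μ,σ), so the p-quantile of ln T is μ + z_p·σ.
ln(65) = 4.174 and ln(150) = 5.011; z_{0.26} = -0.6433, z_{0.75} = 0.6745.
σ = (5.011 − 4.174)/(0.6745 − (-0.6433)) = 0.635.
μ = 4.174 − (-0.6433)·0.635 = 4.583.
CV = √(exp(σ²)−1) = √(exp(0.4027)−1) = 0.704.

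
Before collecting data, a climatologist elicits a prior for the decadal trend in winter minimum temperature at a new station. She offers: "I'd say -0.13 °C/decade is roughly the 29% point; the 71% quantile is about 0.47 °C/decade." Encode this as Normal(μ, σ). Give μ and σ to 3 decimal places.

The p-quantile of Normal(μ,σ) is μ + z_p·σ, with z_{0.29} = -0.5534 and z_{0.71} = 0.5534.
Eliminate σ: μ = (z₂·x₁ − z₁·x₂)/(z₂ − z₁) = (0.5534·-0.13 − (-0.5534)·0.47)/1.107 = 0.170.
Then σ = (x₂ − x₁)/(z₂ − z₁) = (0.47 − -0.13)/1.107 = 0.542.

μ = 0.170, σ = 0.542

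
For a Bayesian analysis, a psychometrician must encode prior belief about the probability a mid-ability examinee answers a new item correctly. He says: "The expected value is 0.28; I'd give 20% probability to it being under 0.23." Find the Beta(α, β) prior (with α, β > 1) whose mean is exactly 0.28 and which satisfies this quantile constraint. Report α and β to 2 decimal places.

α ≈ 16.40, β ≈ 42.18

With mean 0.28 fixed, write α = 0.28s, β = 0.72s where s = α+β.
Need P(θ < 0.23) = 0.2 under Beta(0.28s, 0.72s). Normal approximation: (q−m)/√(m(1−m)/s) ≈ z_{0.2} = -0.842, so s ≈ 0.28·0.72·(-0.842)²/(0.23−0.28)² = 57.1.
At s = 57.1: P(θ<0.23) ≈ 0.203. Adjusting to match 0.2 gives s ≈ 58.58.
So α = 0.28·58.58 ≈ 16.40, β = 0.72·58.58 ≈ 42.18.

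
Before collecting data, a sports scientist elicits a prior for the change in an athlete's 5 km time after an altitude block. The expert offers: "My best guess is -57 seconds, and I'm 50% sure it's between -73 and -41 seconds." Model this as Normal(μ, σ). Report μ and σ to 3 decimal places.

A symmetric 50% interval runs μ ± z·σ with z = 0.6745.
Half-width = 16, so σ = 16/0.6745 = 23.722.
μ is the stated best guess, -57.000.

μ = -57.000, σ = 23.722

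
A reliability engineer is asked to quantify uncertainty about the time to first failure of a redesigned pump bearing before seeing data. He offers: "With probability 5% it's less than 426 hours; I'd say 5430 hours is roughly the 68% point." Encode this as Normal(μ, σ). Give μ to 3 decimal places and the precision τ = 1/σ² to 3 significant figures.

The p-quantile of Normal(μ,σ) is μ + z_p·σ, with z_{0.05} = -1.645 and z_{0.68} = 0.4677.
Eliminate σ: μ = (z₂·x₁ − z₁·x₂)/(z₂ − z₁) = (0.4677·426 − (-1.645)·5430)/2.113 = 4322.163.
Then σ = (x₂ − x₁)/(z₂ − z₁) = (5430 − 426)/2.113 = 2368.699.
Precision τ = 1/σ² = 1/2369² = 1.78e-07.

μ = 4322.163, τ = 1.78e-07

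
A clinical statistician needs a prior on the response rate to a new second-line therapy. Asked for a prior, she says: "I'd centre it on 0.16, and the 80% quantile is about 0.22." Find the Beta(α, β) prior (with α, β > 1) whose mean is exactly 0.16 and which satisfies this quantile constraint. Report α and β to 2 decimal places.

α ≈ 3.70, β ≈ 19.41

With mean 0.16 fixed, write α = 0.16s, β = 0.84s where s = α+β.
Need P(θ < 0.22) = 0.8 under Beta(0.16s, 0.84s). Normal approximation: (q−m)/√(m(1−m)/s) ≈ z_{0.8} = 0.842, so s ≈ 0.16·0.84·(0.842)²/(0.22−0.16)² = 26.4.
At s = 26.4: P(θ<0.22) ≈ 0.812. Adjusting to match 0.8 gives s ≈ 23.11.
So α = 0.16·23.11 ≈ 3.70, β = 0.84·23.11 ≈ 19.41.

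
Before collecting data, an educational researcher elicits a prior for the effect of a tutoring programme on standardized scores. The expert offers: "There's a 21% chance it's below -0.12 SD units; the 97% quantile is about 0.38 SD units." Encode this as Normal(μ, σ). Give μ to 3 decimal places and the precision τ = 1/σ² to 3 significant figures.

The p-quantile of Normal(μ,σ) is μ + z_p·σ, with z_{0.21} = -0.8064 and z_{0.97} = 1.881.
Eliminate σ: μ = (z₂·x₁ − z₁·x₂)/(z₂ − z₁) = (1.881·-0.12 − (-0.8064)·0.38)/2.687 = 0.030.
Then σ = (x₂ − x₁)/(z₂ − z₁) = (0.38 − -0.12)/2.687 = 0.186.
Precision τ = 1/σ² = 1/0.1861² = 28.9.

μ = 0.030, τ = 28.9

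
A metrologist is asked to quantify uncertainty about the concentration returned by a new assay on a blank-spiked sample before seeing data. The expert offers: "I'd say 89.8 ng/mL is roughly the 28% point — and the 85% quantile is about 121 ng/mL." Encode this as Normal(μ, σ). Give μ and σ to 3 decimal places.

The p-quantile of Normal(μ,σ) is μ + z_p·σ, with z_{0.28} = -0.5828 and z_{0.85} = 1.036.
Eliminate σ: μ = (z₂·x₁ − z₁·x₂)/(z₂ − z₁) = (1.036·89.8 − (-0.5828)·121)/1.619 = 101.030.
Then σ = (x₂ − x₁)/(z₂ − z₁) = (121 − 89.8)/1.619 = 19.268.

μ = 101.030, σ = 19.268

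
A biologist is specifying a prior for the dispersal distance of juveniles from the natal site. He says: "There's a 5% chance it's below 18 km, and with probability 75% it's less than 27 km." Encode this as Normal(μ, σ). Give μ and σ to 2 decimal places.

μ = 24.38, σ = 3.88

For Normal(μ,σ), the p-quantile is μ + z_p·σ. Here z_{0.05} = -1.645, z_{0.75} = 0.6745.
So 18 = μ − 1.645σ and 27 = μ + 0.6745σ.
Subtracting: σ = (27 − 18)/(0.6745 − (-1.645)) = 3.88.
Then μ = 18 − (-1.645)·3.88 = 24.38.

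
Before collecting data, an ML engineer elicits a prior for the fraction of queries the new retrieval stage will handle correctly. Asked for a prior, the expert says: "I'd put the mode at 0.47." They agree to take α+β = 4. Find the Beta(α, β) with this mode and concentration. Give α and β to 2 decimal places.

For α,β > 1 the Beta mode is (α−1)/(α+β−2). With α+β = 4, the mode is (α−1)/2.
Set (α−1)/2 = 0.47 → α = 1 + 0.47·2 = 1.94.
β = 4 − α = 2.06.

α = 1.94, β = 2.06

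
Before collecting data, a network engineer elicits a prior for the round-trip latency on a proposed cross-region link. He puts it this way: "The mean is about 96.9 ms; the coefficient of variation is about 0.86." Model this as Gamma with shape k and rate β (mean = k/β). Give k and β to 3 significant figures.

k ≈ 1.35, β ≈ 0.014

For Gamma(k, rate β): mean = k/β, variance = k/β², so CV = 1/√k.
CV = 0.86, hence k = 1/CV² = 1.35.
Then β = k/mean = 1.35/96.9 = 0.014.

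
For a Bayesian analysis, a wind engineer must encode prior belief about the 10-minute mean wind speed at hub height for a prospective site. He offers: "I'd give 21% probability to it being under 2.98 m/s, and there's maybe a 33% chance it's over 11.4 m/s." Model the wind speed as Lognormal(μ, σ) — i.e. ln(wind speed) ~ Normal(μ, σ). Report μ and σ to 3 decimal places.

μ ≈ 1.960, σ ≈ 1.077

If T ~ Lognormal(μ,σ) then ln T ~ Normal(μ,σ), so the p-quantile of ln T is μ + z_p·σ.
ln(2.98) = 1.092 and ln(11.4) = 2.434; z_{0.21} = -0.8064, z_{0.67} = 0.4399.
σ = (2.434 − 1.092)/(0.4399 − (-0.8064)) = 1.077.
μ = 1.092 − (-0.8064)·1.077 = 1.960.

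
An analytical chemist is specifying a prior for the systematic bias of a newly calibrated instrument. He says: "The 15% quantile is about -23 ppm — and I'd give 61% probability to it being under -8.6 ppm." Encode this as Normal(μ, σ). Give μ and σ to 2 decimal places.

The p-quantile of Normal(μ,σ) is μ + z_p·σ, with z_{0.15} = -1.036 and z_{0.61} = 0.2793.
Eliminate σ: μ = (z₂·x₁ − z₁·x₂)/(z₂ − z₁) = (0.2793·-23 − (-1.036)·-8.6)/1.316 = -11.66.
Then σ = (x₂ − x₁)/(z₂ − z₁) = (-8.6 − -23)/1.316 = 10.94.

μ = -11.66, σ = 10.94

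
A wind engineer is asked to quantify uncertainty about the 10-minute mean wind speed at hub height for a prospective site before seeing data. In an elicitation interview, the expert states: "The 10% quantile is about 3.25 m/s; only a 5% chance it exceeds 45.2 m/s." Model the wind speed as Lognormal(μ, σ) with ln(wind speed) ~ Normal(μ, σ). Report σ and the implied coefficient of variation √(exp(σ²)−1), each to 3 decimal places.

σ ≈ 0.900, CV ≈ 1.116

If T ~ Lognormal(μ,σ) then ln T ~ Normal(μ,σ), so the p-quantile of ln T is μ + z_p·σ.
ln(3.25) = 1.179 and ln(45.2) = 3.811; z_{0.1} = -1.282, z_{0.95} = 1.645.
σ = (3.811 − 1.179)/(1.645 − (-1.282)) = 0.900.
μ = 1.179 − (-1.282)·0.900 = 2.331.
CV = √(exp(σ²)−1) = √(exp(0.8092)−1) = 1.116.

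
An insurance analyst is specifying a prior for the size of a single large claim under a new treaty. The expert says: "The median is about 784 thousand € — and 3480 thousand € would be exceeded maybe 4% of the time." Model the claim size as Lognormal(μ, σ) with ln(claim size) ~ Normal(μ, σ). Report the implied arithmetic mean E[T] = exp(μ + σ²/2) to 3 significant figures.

E[T] ≈ 1130 thousand €

If T ~ Lognormal(μ,σ) then ln T ~ Normal(μ,σ), so the p-quantile of ln T is μ + z_p·σ.
ln(784) = 6.664 and ln(3480) = 8.155; z_{0.5} = 0, z_{0.96} = 1.751.
σ = (8.155 − 6.664)/(1.751 − (0)) = 0.851.
μ = 6.664 − (0)·0.851 = 6.664.
E[T] = exp(μ + σ²/2) = exp(6.664 + 0.3624) = 1130 thousand €.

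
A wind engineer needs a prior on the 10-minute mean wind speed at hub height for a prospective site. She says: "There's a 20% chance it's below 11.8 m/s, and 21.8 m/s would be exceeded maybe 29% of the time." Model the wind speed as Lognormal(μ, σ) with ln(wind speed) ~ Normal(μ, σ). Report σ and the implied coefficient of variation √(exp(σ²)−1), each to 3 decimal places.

σ ≈ 0.440, CV ≈ 0.462

If T ~ Lognormal(μ,σ) then ln T ~ Normal(μ,σ), so the p-quantile of ln T is μ + z_p·σ.
ln(11.8) = 2.468 and ln(21.8) = 3.082; z_{0.2} = -0.8416, z_{0.71} = 0.5534.
σ = (3.082 − 2.468)/(0.5534 − (-0.8416)) = 0.440.
μ = 2.468 − (-0.8416)·0.440 = 2.838.
CV = √(exp(σ²)−1) = √(exp(0.1936)−1) = 0.462.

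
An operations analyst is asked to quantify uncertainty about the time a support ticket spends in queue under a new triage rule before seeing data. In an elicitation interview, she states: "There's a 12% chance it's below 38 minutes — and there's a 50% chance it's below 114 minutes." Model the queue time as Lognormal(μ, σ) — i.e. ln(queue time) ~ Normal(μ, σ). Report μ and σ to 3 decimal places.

μ ≈ 4.736, σ ≈ 0.935

If T ~ Lognormal(μ,σ) then ln T ~ Normal(μ,σ), so the p-quantile of ln T is μ + z_p·σ.
ln(38) = 3.638 and ln(114) = 4.736; z_{0.12} = -1.175, z_{0.5} = 0.
σ = (4.736 − 3.638)/(0 − (-1.175)) = 0.935.
μ = 3.638 − (-1.175)·0.935 = 4.736.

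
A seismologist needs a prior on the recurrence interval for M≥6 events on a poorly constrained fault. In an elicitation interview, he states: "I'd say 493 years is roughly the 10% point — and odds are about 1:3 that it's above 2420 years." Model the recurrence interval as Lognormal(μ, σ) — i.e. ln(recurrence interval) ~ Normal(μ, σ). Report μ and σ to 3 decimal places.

μ ≈ 7.243, σ ≈ 0.813

If T ~ Lognormal(μ,σ) then ln T ~ Normal(μ,σ), so the p-quantile of ln T is μ + z_p·σ.
ln(493) = 6.201 and ln(2420) = 7.792; z_{0.1} = -1.282, z_{0.75} = 0.6745.
σ = (7.792 − 6.201)/(0.6745 − (-1.282)) = 0.813.
μ = 6.201 − (-1.282)·0.813 = 7.243.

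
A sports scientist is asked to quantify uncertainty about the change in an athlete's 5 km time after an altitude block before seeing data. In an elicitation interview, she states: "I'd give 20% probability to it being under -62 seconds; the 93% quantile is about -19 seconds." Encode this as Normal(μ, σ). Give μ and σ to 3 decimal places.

For Normal(μ,σ), the p-quantile is μ + z_p·σ. Here z_{0.2} = -0.8416, z_{0.93} = 1.476.
So -62 = μ − 0.8416σ and -19 = μ + 1.476σ.
Subtracting: σ = (-19 − -62)/(1.476 − (-0.8416)) = 18.555.
Then μ = -62 − (-0.8416)·18.555 = -46.384.

μ = -46.384, σ = 18.555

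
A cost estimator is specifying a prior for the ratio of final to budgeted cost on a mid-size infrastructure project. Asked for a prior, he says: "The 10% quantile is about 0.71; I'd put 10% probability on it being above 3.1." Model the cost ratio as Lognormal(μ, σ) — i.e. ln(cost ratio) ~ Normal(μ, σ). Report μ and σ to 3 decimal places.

If T ~ Lognormal(μ,σ) then ln T ~ Normal(μ,σ), so the p-quantile of ln T is μ + z_p·σ.
ln(0.71) = -0.3425 and ln(3.1) = 1.131; z_{0.1} = -1.282, z_{0.9} = 1.282.
σ = (1.131 − -0.3425)/(1.282 − (-1.282)) = 0.575.
μ = -0.3425 − (-1.282)·0.575 = 0.394.

μ ≈ 0.394, σ ≈ 0.575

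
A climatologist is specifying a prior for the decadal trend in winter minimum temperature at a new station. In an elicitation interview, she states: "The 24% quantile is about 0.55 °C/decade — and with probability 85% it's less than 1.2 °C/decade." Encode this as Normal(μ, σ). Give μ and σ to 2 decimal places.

μ = 0.81, σ = 0.37

For Normal(μ,σ), the p-quantile is μ + z_p·σ. Here z_{0.24} = -0.7063, z_{0.85} = 1.036.
So 0.55 = μ − 0.7063σ and 1.2 = μ + 1.036σ.
Subtracting: σ = (1.2 − 0.55)/(1.036 − (-0.7063)) = 0.37.
Then μ = 0.55 − (-0.7063)·0.37 = 0.81.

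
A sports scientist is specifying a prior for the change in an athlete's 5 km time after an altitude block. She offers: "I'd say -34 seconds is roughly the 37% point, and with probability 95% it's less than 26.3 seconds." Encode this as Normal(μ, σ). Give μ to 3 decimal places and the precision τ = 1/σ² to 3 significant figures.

For Normal(μ,σ), the p-quantile is μ + z_p·σ. Here z_{0.37} = -0.3319, z_{0.95} = 1.645.
So -34 = μ − 0.3319σ and 26.3 = μ + 1.645σ.
Subtracting: σ = (26.3 − -34)/(1.645 − (-0.3319)) = 30.505.
Then μ = -34 − (-0.3319)·30.505 = -23.877.
Precision τ = 1/σ² = 1/30.51² = 0.00107.

μ = -23.877, τ = 0.00107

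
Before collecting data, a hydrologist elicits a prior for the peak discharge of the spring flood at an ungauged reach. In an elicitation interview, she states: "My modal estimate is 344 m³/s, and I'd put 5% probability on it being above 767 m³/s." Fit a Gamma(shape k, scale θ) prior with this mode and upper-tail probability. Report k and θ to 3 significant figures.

k ≈ 5.27, θ ≈ 80.5

Gamma(k,θ) with k>1 has mode (k−1)θ, so θ = 344/(k−1).
Need P(X < 767) = 0.95 with θ tied to k this way. Start at k = 2, θ = 344: P(X<767) ≈ 0.653.
Too low — raise k to concentrate. Iterating converges to k ≈ 5.27.
Then θ = 344/(5.27−1) ≈ 80.5.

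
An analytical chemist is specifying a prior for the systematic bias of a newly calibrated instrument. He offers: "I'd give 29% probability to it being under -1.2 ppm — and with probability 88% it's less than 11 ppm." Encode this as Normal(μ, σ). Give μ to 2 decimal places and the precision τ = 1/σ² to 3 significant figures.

μ = 2.71, τ = 0.0201

The p-quantile of Normal(μ,σ) is μ + z_p·σ, with z_{0.29} = -0.5534 and z_{0.88} = 1.175.
Eliminate σ: μ = (z₂·x₁ − z₁·x₂)/(z₂ − z₁) = (1.175·-1.2 − (-0.5534)·11)/1.728 = 2.71.
Then σ = (x₂ − x₁)/(z₂ − z₁) = (11 − -1.2)/1.728 = 7.06.
Precision τ = 1/σ² = 1/7.059² = 0.0201.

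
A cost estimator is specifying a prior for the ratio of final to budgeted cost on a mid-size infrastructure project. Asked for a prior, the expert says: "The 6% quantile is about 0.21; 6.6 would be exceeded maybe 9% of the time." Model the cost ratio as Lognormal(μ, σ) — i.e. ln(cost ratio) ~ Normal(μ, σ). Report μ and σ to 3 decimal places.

μ ≈ 0.291, σ ≈ 1.191

If T ~ Lognormal(μ,σ) then ln T ~ Normal(μ,σ), so the p-quantile of ln T is μ + z_p·σ.
ln(0.21) = -1.561 and ln(6.6) = 1.887; z_{0.06} = -1.555, z_{0.91} = 1.341.
σ = (1.887 − -1.561)/(1.341 − (-1.555)) = 1.191.
μ = -1.561 − (-1.555)·1.191 = 0.291.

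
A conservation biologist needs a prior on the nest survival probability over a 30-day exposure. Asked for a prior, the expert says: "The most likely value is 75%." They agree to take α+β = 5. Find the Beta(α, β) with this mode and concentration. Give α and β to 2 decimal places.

α = 3.25, β = 1.75

For α,β > 1 the Beta mode is (α−1)/(α+β−2). With α+β = 5, the mode is (α−1)/3.
Set (α−1)/3 = 0.75 → α = 1 + 0.75·3 = 3.25.
β = 5 − α = 1.75.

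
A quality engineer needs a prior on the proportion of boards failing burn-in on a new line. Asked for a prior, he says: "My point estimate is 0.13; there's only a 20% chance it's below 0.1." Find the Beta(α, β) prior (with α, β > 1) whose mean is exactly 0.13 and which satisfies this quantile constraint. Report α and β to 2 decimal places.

With mean 0.13 fixed, write α = 0.13s, β = 0.87s where s = α+β.
Need P(θ < 0.1) = 0.2 under Beta(0.13s, 0.87s). Normal approximation: (q−m)/√(m(1−m)/s) ≈ z_{0.2} = -0.842, so s ≈ 0.13·0.87·(-0.842)²/(0.1−0.13)² = 89.0.
At s = 89.0: P(θ<0.1) ≈ 0.205. Adjusting to match 0.2 gives s ≈ 92.14.
So α = 0.13·92.14 ≈ 11.98, β = 0.87·92.14 ≈ 80.16.

α ≈ 11.98, β ≈ 80.16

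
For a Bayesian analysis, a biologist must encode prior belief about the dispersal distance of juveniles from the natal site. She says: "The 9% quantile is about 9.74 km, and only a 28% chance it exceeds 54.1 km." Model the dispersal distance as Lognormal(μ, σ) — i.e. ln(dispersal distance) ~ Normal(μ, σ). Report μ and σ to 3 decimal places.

If T ~ Lognormal(μ,σ) then ln T ~ Normal(μ,σ), so the p-quantile of ln T is μ + z_p·σ.
ln(9.74) = 2.276 and ln(54.1) = 3.991; z_{0.09} = -1.341, z_{0.72} = 0.5828.
σ = (3.991 − 2.276)/(0.5828 − (-1.341)) = 0.891.
μ = 2.276 − (-1.341)·0.891 = 3.471.

μ ≈ 3.471, σ ≈ 0.891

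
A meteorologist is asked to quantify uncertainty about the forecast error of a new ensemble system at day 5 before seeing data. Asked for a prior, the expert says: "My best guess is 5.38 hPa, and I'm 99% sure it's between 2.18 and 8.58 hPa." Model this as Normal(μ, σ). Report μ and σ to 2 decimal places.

A symmetric 99% interval runs μ ± z·σ with z = 2.576.
Half-width = 3.2, so σ = 3.2/2.576 = 1.24.
μ is the stated best guess, 5.38.

μ = 5.38, σ = 1.24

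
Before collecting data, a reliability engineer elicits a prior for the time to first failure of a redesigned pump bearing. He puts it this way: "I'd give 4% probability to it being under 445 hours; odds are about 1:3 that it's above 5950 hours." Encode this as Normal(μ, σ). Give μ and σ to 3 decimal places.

The p-quantile of Normal(μ,σ) is μ + z_p·σ, with z_{0.04} = -1.751 and z_{0.75} = 0.6745.
Eliminate σ: μ = (z₂·x₁ − z₁·x₂)/(z₂ − z₁) = (0.6745·445 − (-1.751)·5950)/2.425 = 4418.950.
Then σ = (x₂ − x₁)/(z₂ − z₁) = (5950 − 445)/2.425 = 2269.939.

μ = 4418.950, σ = 2269.939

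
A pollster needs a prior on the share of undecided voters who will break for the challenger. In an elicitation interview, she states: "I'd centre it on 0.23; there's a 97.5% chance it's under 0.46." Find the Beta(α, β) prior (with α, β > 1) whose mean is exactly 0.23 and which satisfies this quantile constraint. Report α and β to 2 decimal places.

With mean 0.23 fixed, write α = 0.23s, β = 0.77s where s = α+β.
Need P(θ < 0.46) = 0.975 under Beta(0.23s, 0.77s). Normal approximation: (q−m)/√(m(1−m)/s) ≈ z_{0.975} = 1.96, so s ≈ 0.23·0.77·(1.96)²/(0.46−0.23)² = 12.9.
At s = 12.9: P(θ<0.46) ≈ 0.963. Adjusting to match 0.975 gives s ≈ 15.63.
So α = 0.23·15.63 ≈ 3.60, β = 0.77·15.63 ≈ 12.04.

α ≈ 3.60, β ≈ 12.04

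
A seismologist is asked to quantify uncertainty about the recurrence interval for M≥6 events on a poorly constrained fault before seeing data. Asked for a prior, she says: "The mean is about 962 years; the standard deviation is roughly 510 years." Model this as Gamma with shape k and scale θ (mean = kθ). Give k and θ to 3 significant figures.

k ≈ 3.56, θ ≈ 270

For Gamma(k, scale θ): mean = kθ, variance = kθ², so CV = 1/√k.
CV = SD/mean = 510/962 = 0.5301, hence k = 1/CV² = 3.56.
Then θ = mean/k = 962/3.56 = 270.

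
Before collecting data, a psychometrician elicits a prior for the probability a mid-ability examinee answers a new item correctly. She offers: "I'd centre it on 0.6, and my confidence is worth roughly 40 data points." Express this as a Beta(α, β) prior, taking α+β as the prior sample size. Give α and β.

α = 24, β = 16

Under the effective-sample-size interpretation, Beta(α, β) has prior mean α/(α+β) and prior sample size α+β.
So α+β = 40 and α/(α+β) = 0.6, giving α = 0.6·40 = 24 and β = 40 − 24 = 16.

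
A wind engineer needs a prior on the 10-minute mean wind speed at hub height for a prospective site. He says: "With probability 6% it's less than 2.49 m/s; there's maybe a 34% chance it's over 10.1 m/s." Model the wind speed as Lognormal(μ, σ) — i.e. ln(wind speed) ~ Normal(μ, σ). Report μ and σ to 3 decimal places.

If T ~ Lognormal(μ,σ) then ln T ~ Normal(μ,σ), so the p-quantile of ln T is μ + z_p·σ.
ln(2.49) = 0.9123 and ln(10.1) = 2.313; z_{0.06} = -1.555, z_{0.66} = 0.4125.
σ = (2.313 − 0.9123)/(0.4125 − (-1.555)) = 0.712.
μ = 0.9123 − (-1.555)·0.712 = 2.019.

μ ≈ 2.019, σ ≈ 0.712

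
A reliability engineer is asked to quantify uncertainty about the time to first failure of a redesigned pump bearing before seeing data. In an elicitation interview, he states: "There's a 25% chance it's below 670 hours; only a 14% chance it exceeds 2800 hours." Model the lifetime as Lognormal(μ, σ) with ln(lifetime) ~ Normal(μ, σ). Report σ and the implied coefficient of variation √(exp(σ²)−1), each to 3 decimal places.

σ ≈ 0.815, CV ≈ 0.971

If T ~ Lognormal(μ,σ) then ln T ~ Normal(μ,σ), so the p-quantile of ln T is μ + z_p·σ.
ln(670) = 6.507 and ln(2800) = 7.937; z_{0.25} = -0.6745, z_{0.86} = 1.08.
σ = (7.937 − 6.507)/(1.08 − (-0.6745)) = 0.815.
μ = 6.507 − (-0.6745)·0.815 = 7.057.
CV = √(exp(σ²)−1) = √(exp(0.6642)−1) = 0.971.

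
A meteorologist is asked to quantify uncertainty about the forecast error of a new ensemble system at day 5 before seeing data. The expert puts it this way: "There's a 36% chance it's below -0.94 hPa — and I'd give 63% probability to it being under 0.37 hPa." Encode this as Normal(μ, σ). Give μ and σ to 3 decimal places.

μ = -0.260, σ = 1.898

The p-quantile of Normal(μ,σ) is μ + z_p·σ, with z_{0.36} = -0.3585 and z_{0.63} = 0.3319.
Eliminate σ: μ = (z₂·x₁ − z₁·x₂)/(z₂ − z₁) = (0.3319·-0.94 − (-0.3585)·0.37)/0.6903 = -0.260.
Then σ = (x₂ − x₁)/(z₂ − z₁) = (0.37 − -0.94)/0.6903 = 1.898.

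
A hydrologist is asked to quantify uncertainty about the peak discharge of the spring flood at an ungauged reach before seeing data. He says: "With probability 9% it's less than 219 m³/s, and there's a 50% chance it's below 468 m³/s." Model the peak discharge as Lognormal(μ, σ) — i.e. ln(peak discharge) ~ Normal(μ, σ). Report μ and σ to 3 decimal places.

μ ≈ 6.148, σ ≈ 0.566

If T ~ Lognormal(μ,σ) then ln T ~ Normal(μ,σ), so the p-quantile of ln T is μ + z_p·σ.
ln(219) = 5.389 and ln(468) = 6.148; z_{0.09} = -1.341, z_{0.5} = 0.
σ = (6.148 − 5.389)/(0 − (-1.341)) = 0.566.
μ = 5.389 − (-1.341)·0.566 = 6.148.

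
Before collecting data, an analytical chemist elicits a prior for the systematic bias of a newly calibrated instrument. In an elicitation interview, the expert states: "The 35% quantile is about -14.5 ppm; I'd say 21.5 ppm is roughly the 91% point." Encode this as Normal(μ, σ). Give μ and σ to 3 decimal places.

μ = -6.464, σ = 20.857

For Normal(μ,σ), the p-quantile is μ + z_p·σ. Here z_{0.35} = -0.3853, z_{0.91} = 1.341.
So -14.5 = μ − 0.3853σ and 21.5 = μ + 1.341σ.
Subtracting: σ = (21.5 − -14.5)/(1.341 − (-0.3853)) = 20.857.
Then μ = -14.5 − (-0.3853)·20.857 = -6.464.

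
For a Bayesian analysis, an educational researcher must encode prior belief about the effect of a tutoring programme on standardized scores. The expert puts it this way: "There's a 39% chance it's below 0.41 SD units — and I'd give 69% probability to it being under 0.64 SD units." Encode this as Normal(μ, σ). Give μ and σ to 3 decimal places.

The p-quantile of Normal(μ,σ) is μ + z_p·σ, with z_{0.39} = -0.2793 and z_{0.69} = 0.4959.
Eliminate σ: μ = (z₂·x₁ − z₁·x₂)/(z₂ − z₁) = (0.4959·0.41 − (-0.2793)·0.64)/0.7752 = 0.493.
Then σ = (x₂ − x₁)/(z₂ − z₁) = (0.64 − 0.41)/0.7752 = 0.297.

μ = 0.493, σ = 0.297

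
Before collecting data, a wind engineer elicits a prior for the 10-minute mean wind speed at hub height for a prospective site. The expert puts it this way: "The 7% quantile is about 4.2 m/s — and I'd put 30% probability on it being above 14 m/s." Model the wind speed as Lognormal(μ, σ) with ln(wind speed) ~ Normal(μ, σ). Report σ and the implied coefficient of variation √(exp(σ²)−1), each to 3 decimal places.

If T ~ Lognormal(μ,σ) then ln T ~ Normal(μ,σ), so the p-quantile of ln T is μ + z_p·σ.
ln(4.2) = 1.435 and ln(14) = 2.639; z_{0.07} = -1.476, z_{0.7} = 0.5244.
σ = (2.639 − 1.435)/(0.5244 − (-1.476)) = 0.602.
μ = 1.435 − (-1.476)·0.602 = 2.323.
CV = √(exp(σ²)−1) = √(exp(0.3623)−1) = 0.661.

σ ≈ 0.602, CV ≈ 0.661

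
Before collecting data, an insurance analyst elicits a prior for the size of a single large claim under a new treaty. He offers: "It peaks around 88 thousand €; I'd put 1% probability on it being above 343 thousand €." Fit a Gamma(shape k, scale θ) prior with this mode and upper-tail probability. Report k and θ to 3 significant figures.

Gamma(k,θ) with k>1 has mode (k−1)θ, so θ = 88/(k−1).
Need P(X < 343) = 0.99 with θ tied to k this way. Start at k = 2, θ = 88: P(X<343) ≈ 0.901.
Too low — raise k to concentrate. Iterating converges to k ≈ 3.27.
Then θ = 88/(3.27−1) ≈ 38.7.

k ≈ 3.27, θ ≈ 38.7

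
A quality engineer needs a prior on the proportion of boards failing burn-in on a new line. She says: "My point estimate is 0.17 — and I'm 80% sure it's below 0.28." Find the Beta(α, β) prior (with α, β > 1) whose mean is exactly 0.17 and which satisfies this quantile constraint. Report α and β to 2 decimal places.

With mean 0.17 fixed, write α = 0.17s, β = 0.83s where s = α+β.
Need P(θ < 0.28) = 0.8 under Beta(0.17s, 0.83s). Normal approximation: (q−m)/√(m(1−m)/s) ≈ z_{0.8} = 0.842, so s ≈ 0.17·0.83·(0.842)²/(0.28−0.17)² = 8.3.
At s = 8.3: P(θ<0.28) ≈ 0.821. Adjusting to match 0.8 gives s ≈ 6.00.
So α = 0.17·6.00 ≈ 1.02, β = 0.83·6.00 ≈ 4.98.

α ≈ 1.02, β ≈ 4.98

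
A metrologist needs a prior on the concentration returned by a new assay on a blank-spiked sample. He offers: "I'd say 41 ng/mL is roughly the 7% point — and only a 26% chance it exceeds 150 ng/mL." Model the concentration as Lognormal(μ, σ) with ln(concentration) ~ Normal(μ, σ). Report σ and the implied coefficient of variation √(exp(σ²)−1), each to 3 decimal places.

σ ≈ 0.612, CV ≈ 0.674

If T ~ Lognormal(μ,σ) then ln T ~ Normal(μ,σ), so the p-quantile of ln T is μ + z_p·σ.
ln(41) = 3.714 and ln(150) = 5.011; z_{0.07} = -1.476, z_{0.74} = 0.6433.
σ = (5.011 − 3.714)/(0.6433 − (-1.476)) = 0.612.
μ = 3.714 − (-1.476)·0.612 = 4.617.
CV = √(exp(σ²)−1) = √(exp(0.3746)−1) = 0.674.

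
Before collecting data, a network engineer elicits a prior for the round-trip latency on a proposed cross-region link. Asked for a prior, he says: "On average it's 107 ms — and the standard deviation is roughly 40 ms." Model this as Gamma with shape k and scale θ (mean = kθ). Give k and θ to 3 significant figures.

k ≈ 7.16, θ ≈ 15

For Gamma(k, scale θ): mean = kθ, variance = kθ², so CV = 1/√k.
CV = SD/mean = 40/107 = 0.3738, hence k = 1/CV² = 7.16.
Then θ = mean/k = 107/7.16 = 15.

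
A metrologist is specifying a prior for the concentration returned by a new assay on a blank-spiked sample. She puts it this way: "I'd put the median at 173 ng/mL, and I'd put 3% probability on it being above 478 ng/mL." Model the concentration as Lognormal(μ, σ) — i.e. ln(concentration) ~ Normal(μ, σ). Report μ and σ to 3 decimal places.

μ ≈ 5.153, σ ≈ 0.540

If T ~ Lognormal(μ,σ) then ln T ~ Normal(μ,σ), so the p-quantile of ln T is μ + z_p·σ.
ln(173) = 5.153 and ln(478) = 6.17; z_{0.5} = 0, z_{0.97} = 1.881.
σ = (6.17 − 5.153)/(1.881 − (0)) = 0.540.
μ = 5.153 − (0)·0.540 = 5.153.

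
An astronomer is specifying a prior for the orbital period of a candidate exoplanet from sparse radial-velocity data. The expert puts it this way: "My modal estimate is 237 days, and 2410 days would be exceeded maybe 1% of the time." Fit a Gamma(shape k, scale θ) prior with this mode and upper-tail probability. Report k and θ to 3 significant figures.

k ≈ 1.57, θ ≈ 414

Gamma(k,θ) with k>1 has mode (k−1)θ, so θ = 237/(k−1).
Need P(X < 2410) = 0.99 with θ tied to k this way. Start at k = 2, θ = 237: P(X<2410) ≈ 1.000.
Too high — lower k to spread out. Iterating converges to k ≈ 1.57.
Then θ = 237/(1.57−1) ≈ 414.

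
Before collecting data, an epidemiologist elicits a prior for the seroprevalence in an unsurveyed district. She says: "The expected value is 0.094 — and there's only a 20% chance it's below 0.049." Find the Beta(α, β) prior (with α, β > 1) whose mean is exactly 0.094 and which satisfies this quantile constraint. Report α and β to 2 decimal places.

With mean 0.094 fixed, write α = 0.094s, β = 0.906s where s = α+β.
Need P(θ < 0.049) = 0.2 under Beta(0.094s, 0.906s). Normal approximation: (q−m)/√(m(1−m)/s) ≈ z_{0.2} = -0.842, so s ≈ 0.094·0.906·(-0.842)²/(0.049−0.094)² = 29.8.
At s = 29.8: P(θ<0.049) ≈ 0.203. Adjusting to match 0.2 gives s ≈ 30.38.
So α = 0.094·30.38 ≈ 2.86, β = 0.906·30.38 ≈ 27.53.

α ≈ 2.86, β ≈ 27.53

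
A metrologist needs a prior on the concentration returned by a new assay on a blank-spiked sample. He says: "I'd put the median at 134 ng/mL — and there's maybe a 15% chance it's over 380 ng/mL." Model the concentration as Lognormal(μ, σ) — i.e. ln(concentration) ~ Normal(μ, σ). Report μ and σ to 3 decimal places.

If T ~ Lognormal(μ,σ) then ln T ~ Normal(μ,σ), so the p-quantile of ln T is μ + z_p·σ.
ln(134) = 4.898 and ln(380) = 5.94; z_{0.5} = 0, z_{0.85} = 1.036.
σ = (5.94 − 4.898)/(1.036 − (0)) = 1.006.
μ = 4.898 − (0)·1.006 = 4.898.

μ ≈ 4.898, σ ≈ 1.006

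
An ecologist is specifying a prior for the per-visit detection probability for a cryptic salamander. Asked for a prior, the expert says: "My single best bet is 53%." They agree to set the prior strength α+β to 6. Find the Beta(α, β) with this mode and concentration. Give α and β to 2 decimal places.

α = 3.12, β = 2.88

For α,β > 1 the Beta mode is (α−1)/(α+β−2). With α+β = 6, the mode is (α−1)/4.
Set (α−1)/4 = 0.53 → α = 1 + 0.53·4 = 3.12.
β = 6 − α = 2.88.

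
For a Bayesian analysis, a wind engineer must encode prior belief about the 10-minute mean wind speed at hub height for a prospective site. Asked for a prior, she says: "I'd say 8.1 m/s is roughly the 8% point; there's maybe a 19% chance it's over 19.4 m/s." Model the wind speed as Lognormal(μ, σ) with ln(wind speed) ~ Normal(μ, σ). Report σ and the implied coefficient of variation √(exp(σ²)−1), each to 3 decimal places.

σ ≈ 0.383, CV ≈ 0.397

If T ~ Lognormal(μ,σ) then ln T ~ Normal(μ,σ), so the p-quantile of ln T is μ + z_p·σ.
ln(8.1) = 2.092 and ln(19.4) = 2.965; z_{0.08} = -1.405, z_{0.81} = 0.8779.
σ = (2.965 − 2.092)/(0.8779 − (-1.405)) = 0.383.
μ = 2.092 − (-1.405)·0.383 = 2.629.
CV = √(exp(σ²)−1) = √(exp(0.1464)−1) = 0.397.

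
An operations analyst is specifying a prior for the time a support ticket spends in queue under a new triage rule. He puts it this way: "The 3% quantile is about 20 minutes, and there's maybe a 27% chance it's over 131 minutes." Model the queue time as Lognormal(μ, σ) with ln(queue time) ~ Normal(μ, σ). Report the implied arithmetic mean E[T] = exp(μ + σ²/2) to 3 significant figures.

If T ~ Lognormal(μ,σ) then ln T ~ Normal(μ,σ), so the p-quantile of ln T is μ + z_p·σ.
ln(20) = 2.996 and ln(131) = 4.875; z_{0.03} = -1.881, z_{0.73} = 0.6128.
σ = (4.875 − 2.996)/(0.6128 − (-1.881)) = 0.754.
μ = 2.996 − (-1.881)·0.754 = 4.413.
E[T] = exp(μ + σ²/2) = exp(4.413 + 0.2840) = 110 minutes.

E[T] ≈ 110 minutes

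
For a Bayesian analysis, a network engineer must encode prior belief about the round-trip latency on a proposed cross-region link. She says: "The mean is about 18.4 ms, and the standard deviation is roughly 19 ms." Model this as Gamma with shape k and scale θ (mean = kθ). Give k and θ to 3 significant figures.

For Gamma(k, scale θ): mean = kθ, variance = kθ², so CV = 1/√k.
CV = SD/mean = 19/18.4 = 1.033, hence k = 1/CV² = 0.938.
Then θ = mean/k = 18.4/0.938 = 19.6.

k ≈ 0.938, θ ≈ 19.6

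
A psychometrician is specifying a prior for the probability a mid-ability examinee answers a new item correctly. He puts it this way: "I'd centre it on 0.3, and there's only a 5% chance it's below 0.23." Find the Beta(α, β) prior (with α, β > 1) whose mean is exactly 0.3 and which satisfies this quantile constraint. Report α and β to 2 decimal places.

With mean 0.3 fixed, write α = 0.3s, β = 0.7s where s = α+β.
Need P(θ < 0.23) = 0.05 under Beta(0.3s, 0.7s). Normal approximation: (q−m)/√(m(1−m)/s) ≈ z_{0.05} = -1.64, so s ≈ 0.3·0.7·(-1.64)²/(0.23−0.3)² = 116.0.
At s = 116.0: P(θ<0.23) ≈ 0.044. Adjusting to match 0.05 gives s ≈ 108.22.
So α = 0.3·108.22 ≈ 32.47, β = 0.7·108.22 ≈ 75.75.

α ≈ 32.47, β ≈ 75.75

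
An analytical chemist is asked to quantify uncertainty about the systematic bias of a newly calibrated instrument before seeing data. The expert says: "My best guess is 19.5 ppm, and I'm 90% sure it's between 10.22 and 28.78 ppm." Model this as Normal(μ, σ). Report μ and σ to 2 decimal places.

A symmetric 90% interval runs μ ± z·σ with z = 1.645.
Half-width = 9.28, so σ = 9.28/1.645 = 5.64.
μ is the stated best guess, 19.50.

μ = 19.50, σ = 5.64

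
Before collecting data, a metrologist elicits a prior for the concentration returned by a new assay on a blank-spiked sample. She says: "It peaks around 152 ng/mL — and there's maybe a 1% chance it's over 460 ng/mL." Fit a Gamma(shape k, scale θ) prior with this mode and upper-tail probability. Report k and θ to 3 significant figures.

Gamma(k,θ) with k>1 has mode (k−1)θ, so θ = 152/(k−1).
Need P(X < 460) = 0.99 with θ tied to k this way. Start at k = 2, θ = 152: P(X<460) ≈ 0.805.
Too low — raise k to concentrate. Iterating converges to k ≈ 4.66.
Then θ = 152/(4.66−1) ≈ 41.5.

k ≈ 4.66, θ ≈ 41.5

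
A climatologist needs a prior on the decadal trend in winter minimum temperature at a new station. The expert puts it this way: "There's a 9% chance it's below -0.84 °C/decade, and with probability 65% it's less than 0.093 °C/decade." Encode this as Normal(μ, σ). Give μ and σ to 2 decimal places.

μ = -0.12, σ = 0.54

The p-quantile of Normal(μ,σ) is μ + z_p·σ, with z_{0.09} = -1.341 and z_{0.65} = 0.3853.
Eliminate σ: μ = (z₂·x₁ − z₁·x₂)/(z₂ − z₁) = (0.3853·-0.84 − (-1.341)·0.093)/1.726 = -0.12.
Then σ = (x₂ − x₁)/(z₂ − z₁) = (0.093 − -0.84)/1.726 = 0.54.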